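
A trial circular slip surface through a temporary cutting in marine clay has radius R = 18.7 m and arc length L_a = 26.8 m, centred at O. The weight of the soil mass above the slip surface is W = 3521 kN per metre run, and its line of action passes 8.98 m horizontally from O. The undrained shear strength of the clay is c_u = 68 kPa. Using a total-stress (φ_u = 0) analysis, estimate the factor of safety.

FS = 1.08

Taking moments about the centre O, the resisting moment is provided by the undrained shear strength acting along the arc:
M_R = c_u·L_a·R = 68·26.80·18.7 = 34078.9 kN·m/m
M_D = W·d = 3521·8.98 = 31618.6 kN·m/m
FS = M_R / M_D = 34078.9 / 31618.6 = 1.078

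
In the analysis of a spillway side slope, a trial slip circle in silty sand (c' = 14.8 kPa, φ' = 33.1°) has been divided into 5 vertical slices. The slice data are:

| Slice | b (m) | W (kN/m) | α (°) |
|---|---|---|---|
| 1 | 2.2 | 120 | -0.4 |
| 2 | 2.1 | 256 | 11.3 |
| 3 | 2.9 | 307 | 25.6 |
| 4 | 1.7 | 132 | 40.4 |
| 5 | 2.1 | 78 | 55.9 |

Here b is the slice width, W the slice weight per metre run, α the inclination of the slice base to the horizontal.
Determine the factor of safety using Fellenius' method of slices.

Ordinary method of slices: FS = Σ[c'·Δl_i + (W_i cosα_i)·tanφ'] / Σ W_i sinα_i, with Δl_i = b_i / cosα_i.
Slice 1: Δl = 2.2/cos(-0.4°) = 2.200 m; N'_1 = 120·cos(-0.4°) = 120.0; c'Δl = 32.56; W sinα = -0.8
Slice 2: Δl = 2.1/cos11.3° = 2.142 m; N'_2 = 256·cos11.3° = 251.0; c'Δl = 31.69; W sinα = 50.2
Slice 3: Δl = 2.9/cos25.6° = 3.216 m; N'_3 = 307·cos25.6° = 276.9; c'Δl = 47.59; W sinα = 132.7
Slice 4: Δl = 1.7/cos40.4° = 2.232 m; N'_4 = 132·cos40.4° = 100.5; c'Δl = 33.04; W sinα = 85.6
Slice 5: Δl = 2.1/cos55.9° = 3.746 m; N'_5 = 78·cos55.9° = 43.7; c'Δl = 55.44; W sinα = 64.6
Σc'Δl = 200.3 kN/m; ΣN' = 792.1 kN/m; ΣW sinα = 332.1 kN/m
Resisting = 200.3 + 792.1·tan33.1° = 200.3 + 516.4 = 716.7 kN/m
FS = 716.7 / 332.1 = 2.158

FS = 2.16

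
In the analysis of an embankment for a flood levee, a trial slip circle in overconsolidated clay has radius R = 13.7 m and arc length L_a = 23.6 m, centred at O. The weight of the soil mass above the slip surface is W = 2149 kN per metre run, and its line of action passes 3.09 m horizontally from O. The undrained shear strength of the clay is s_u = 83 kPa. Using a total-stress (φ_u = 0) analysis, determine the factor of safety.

FS = 4.04

Taking moments about the centre O, the resisting moment is provided by the undrained shear strength acting along the arc:
M_R = s_u·L_a·R = 83·23.60·13.7 = 26835.6 kN·m/m
M_D = W·d = 2149·3.09 = 6640.4 kN·m/m
FS = M_R / M_D = 26835.6 / 6640.4 = 4.041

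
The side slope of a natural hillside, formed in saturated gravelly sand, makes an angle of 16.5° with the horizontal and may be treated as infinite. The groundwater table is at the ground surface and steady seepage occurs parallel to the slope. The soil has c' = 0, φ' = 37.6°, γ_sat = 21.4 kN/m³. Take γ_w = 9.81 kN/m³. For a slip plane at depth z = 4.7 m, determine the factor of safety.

With seepage parallel to the slope and the water table at the surface, the effective normal stress on the slip plane uses the buoyant unit weight γ' = γ_sat − γ_w while the driving shear stress uses γ_sat:
FS = [c' + γ' z cos²β tanφ'] / [γ_sat z sinβ cosβ]
(For c' = 0 this reduces to FS = (γ'/γ_sat)·tanφ'/tanβ.)
γ' = 21.4 − 9.81 = 11.59 kN/m³
Numerator = 0.0 + 11.59·4.7·cos²16.5°·tan37.6° = 0.0 + 11.59·4.7·0.9193·0.7701 = 38.566 kPa
Denominator = 21.4·4.7·sin16.5°·cos16.5° = 21.4·4.7·0.2840·0.9588 = 27.390 kPa
FS = 38.566 / 27.390 = 1.408

FS = 1.41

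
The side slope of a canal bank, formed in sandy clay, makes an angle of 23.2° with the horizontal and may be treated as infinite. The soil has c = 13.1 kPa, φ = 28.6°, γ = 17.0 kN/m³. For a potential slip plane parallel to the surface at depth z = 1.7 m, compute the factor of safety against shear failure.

For an infinite slope with a slip plane parallel to the surface (no pore pressure): FS = [c + γz cos²β tanφ] / [γz sinβ cosβ].
γz = 17.0·1.7 = 28.90 kN/m²
Numerator = 13.1 + 28.90·cos²23.2°·tan28.6° = 13.1 + 28.90·0.8448·0.5452 = 26.411 kPa
Denominator = 28.90·sin23.2°·cos23.2° = 28.90·0.3939·0.9191 = 10.464 kPa
FS = 26.411 / 10.464 = 2.524

FS = 2.52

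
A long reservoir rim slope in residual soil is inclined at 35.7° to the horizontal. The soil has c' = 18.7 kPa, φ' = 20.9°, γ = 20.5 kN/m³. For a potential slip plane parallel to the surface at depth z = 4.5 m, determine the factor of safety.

For an infinite slope with a slip plane parallel to the surface (no pore pressure): FS = [c' + γz cos²β tanφ'] / [γz sinβ cosβ].
γz = 20.5·4.5 = 92.25 kN/m²
Numerator = 18.7 + 92.25·cos²35.7°·tan20.9° = 18.7 + 92.25·0.6595·0.3819 = 41.931 kPa
Denominator = 92.25·sin35.7°·cos35.7° = 92.25·0.5835·0.8121 = 43.716 kPa
FS = 41.931 / 43.716 = 0.959

FS = 0.96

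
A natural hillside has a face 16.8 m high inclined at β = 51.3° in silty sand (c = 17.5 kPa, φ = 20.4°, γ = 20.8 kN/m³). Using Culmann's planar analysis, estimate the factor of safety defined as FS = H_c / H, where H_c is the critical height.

H_c = (4c/γ) · sinβ cosφ / [1 − cos(β − φ)]
    = (4·17.5/20.8) · sin51.3°·cos20.4° / [1 − cos30.9°]
    = 3.365 · 0.7315 / 0.1419 = 17.34 m
FS = H_c / H = 17.34 / 16.8 = 1.032

FS = 1.03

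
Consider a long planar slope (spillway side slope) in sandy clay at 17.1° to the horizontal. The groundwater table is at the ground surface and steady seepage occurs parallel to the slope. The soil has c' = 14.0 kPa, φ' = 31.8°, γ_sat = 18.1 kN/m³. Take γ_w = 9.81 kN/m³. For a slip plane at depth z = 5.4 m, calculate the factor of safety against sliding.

FS = 1.43

With seepage parallel to the slope and the water table at the surface, the effective normal stress on the slip plane uses the buoyant unit weight γ' = γ_sat − γ_w while the driving shear stress uses γ_sat:
FS = [c' + γ' z cos²β tanφ'] / [γ_sat z sinβ cosβ]
γ' = 18.1 − 9.81 = 8.29 kN/m³
Numerator = 14.0 + 8.29·5.4·cos²17.1°·tan31.8° = 14.0 + 8.29·5.4·0.9135·0.6200 = 39.356 kPa
Denominator = 18.1·5.4·sin17.1°·cos17.1° = 18.1·5.4·0.2940·0.9558 = 27.469 kPa
FS = 39.356 / 27.469 = 1.433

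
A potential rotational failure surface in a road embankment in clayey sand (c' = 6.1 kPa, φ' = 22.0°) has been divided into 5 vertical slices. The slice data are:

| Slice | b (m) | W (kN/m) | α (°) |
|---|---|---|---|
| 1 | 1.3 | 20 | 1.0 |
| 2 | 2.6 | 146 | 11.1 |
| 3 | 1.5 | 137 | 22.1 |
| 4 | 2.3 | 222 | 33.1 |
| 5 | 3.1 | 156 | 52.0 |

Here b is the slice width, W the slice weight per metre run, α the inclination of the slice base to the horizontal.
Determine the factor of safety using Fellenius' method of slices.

Ordinary method of slices: FS = Σ[c'·Δl_i + (W_i cosα_i)·tanφ'] / Σ W_i sinα_i, with Δl_i = b_i / cosα_i.
Slice 1: Δl = 1.3/cos1.0° = 1.300 m; N'_1 = 20·cos1.0° = 20.0; c'Δl = 7.93; W sinα = 0.3
Slice 2: Δl = 2.6/cos11.1° = 2.650 m; N'_2 = 146·cos11.1° = 143.3; c'Δl = 16.16; W sinα = 28.1
Slice 3: Δl = 1.5/cos22.1° = 1.619 m; N'_3 = 137·cos22.1° = 126.9; c'Δl = 9.88; W sinα = 51.5
Slice 4: Δl = 2.3/cos33.1° = 2.746 m; N'_4 = 222·cos33.1° = 186.0; c'Δl = 16.75; W sinα = 121.2
Slice 5: Δl = 3.1/cos52.0° = 5.035 m; N'_5 = 156·cos52.0° = 96.0; c'Δl = 30.71; W sinα = 122.9
Σc'Δl = 81.4 kN/m; ΣN' = 572.2 kN/m; ΣW sinα = 324.2 kN/m
Resisting = 81.4 + 572.2·tan22.0° = 81.4 + 231.2 = 312.6 kN/m
FS = 312.6 / 324.2 = 0.964

FS = 0.96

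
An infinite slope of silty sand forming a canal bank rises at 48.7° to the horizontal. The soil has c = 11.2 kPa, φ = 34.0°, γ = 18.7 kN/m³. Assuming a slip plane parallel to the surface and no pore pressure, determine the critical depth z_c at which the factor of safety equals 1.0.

Setting FS = 1.00 in FS = [c + γz cos²β tanφ] / [γz sinβ cosβ] and solving for z:
z = c / [γ cosβ (FS·sinβ − cosβ·tanφ)]
  = 11.2 / [18.7·cos48.7°·(1.00·sin48.7° − cos48.7°·tan34.0°)]
  = 11.2 / [18.7·0.6600·(1.00·0.7513 − 0.6600·0.6745)]
  = 11.2 / 3.7777 = 2.965 m

z_c = 2.96 m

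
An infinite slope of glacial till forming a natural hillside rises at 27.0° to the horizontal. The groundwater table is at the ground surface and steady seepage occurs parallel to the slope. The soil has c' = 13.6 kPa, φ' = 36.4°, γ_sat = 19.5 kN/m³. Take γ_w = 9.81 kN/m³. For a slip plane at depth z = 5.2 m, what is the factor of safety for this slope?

FS = 1.05

With seepage parallel to the slope and the water table at the surface, the effective normal stress on the slip plane uses the buoyant unit weight γ' = γ_sat − γ_w while the driving shear stress uses γ_sat:
FS = [c' + γ' z cos²β tanφ'] / [γ_sat z sinβ cosβ]
γ' = 19.5 − 9.81 = 9.69 kN/m³
Numerator = 13.6 + 9.69·5.2·cos²27.0°·tan36.4° = 13.6 + 9.69·5.2·0.7939·0.7373 = 43.093 kPa
Denominator = 19.5·5.2·sin27.0°·cos27.0° = 19.5·5.2·0.4540·0.8910 = 41.017 kPa
FS = 43.093 / 41.017 = 1.051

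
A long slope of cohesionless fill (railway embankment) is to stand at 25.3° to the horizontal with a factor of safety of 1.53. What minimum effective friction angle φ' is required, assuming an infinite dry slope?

φ' = 35.9°

FS = tanφ'/tanβ ⇒ tanφ' = FS · tanβ = 1.53 · tan25.3° = 0.7232
φ' = arctan(0.7232) = 35.88°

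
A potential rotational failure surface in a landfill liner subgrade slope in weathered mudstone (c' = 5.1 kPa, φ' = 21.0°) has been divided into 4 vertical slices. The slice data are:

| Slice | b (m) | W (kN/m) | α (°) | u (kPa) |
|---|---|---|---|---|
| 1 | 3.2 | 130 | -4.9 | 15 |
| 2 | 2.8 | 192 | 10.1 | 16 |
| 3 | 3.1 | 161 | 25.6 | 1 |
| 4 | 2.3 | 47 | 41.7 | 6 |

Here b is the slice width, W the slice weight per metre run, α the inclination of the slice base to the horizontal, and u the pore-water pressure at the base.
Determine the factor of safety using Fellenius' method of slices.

FS = 1.71

Ordinary method of slices: FS = Σ[c'·Δl_i + (W_i cosα_i − u_i·Δl_i)·tanφ'] / Σ W_i sinα_i, with Δl_i = b_i / cosα_i.
Slice 1: Δl = 3.2/cos(-4.9°) = 3.212 m; N'_1 = 130·cos(-4.9°) − 15·3.212 = 81.3; c'Δl = 16.38; W sinα = -11.1
Slice 2: Δl = 2.8/cos10.1° = 2.844 m; N'_2 = 192·cos10.1° − 16·2.844 = 143.5; c'Δl = 14.50; W sinα = 33.7
Slice 3: Δl = 3.1/cos25.6° = 3.437 m; N'_3 = 161·cos25.6° − 1·3.437 = 141.8; c'Δl = 17.53; W sinα = 69.6
Slice 4: Δl = 2.3/cos41.7° = 3.080 m; N'_4 = 47·cos41.7° − 6·3.080 = 16.6; c'Δl = 15.71; W sinα = 31.3
Σc'Δl = 64.1 kN/m; ΣN' = 383.2 kN/m; ΣW sinα = 123.4 kN/m
Resisting = 64.1 + 383.2·tan21.0° = 64.1 + 147.1 = 211.2 kN/m
FS = 211.2 / 123.4 = 1.712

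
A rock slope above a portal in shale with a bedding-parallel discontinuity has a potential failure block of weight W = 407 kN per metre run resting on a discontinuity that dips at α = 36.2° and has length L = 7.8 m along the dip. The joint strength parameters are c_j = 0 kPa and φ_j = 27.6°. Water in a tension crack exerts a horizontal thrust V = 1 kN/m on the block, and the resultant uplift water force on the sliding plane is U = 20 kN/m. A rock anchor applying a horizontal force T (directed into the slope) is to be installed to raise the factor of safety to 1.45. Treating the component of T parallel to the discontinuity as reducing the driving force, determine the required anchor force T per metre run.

Resolving forces along and normal to the sliding plane, with the horizontal anchor force T adding T·sinα to the effective normal force and T·cosα acting up the plane against the driving force:
FS = [c_jL + (W cosα − U − V sinα + T sinα) tanφ_j] / [W sinα + V cosα − T cosα]
Without the anchor: N' = 307.8 kN/m, driving T_d = 241.2 kN/m, resisting R = 0·7.8 + 307.8·tan27.6° = 160.9 kN/m, FS = 0.67.
Setting FS = 1.45 and solving for T:
1.45·(241.2 − T cos36.2°) = 160.9 + T sin36.2°·tan27.6°
T·(sin36.2°·tan27.6° + 1.45·cos36.2°) = 1.45·241.2 − 160.9
T·(0.5906·0.5228 + 1.45·0.8070) = 349.7 − 160.9 = 188.8
T·1.4789 = 188.8
T = 127.7 kN/m

T = 128 kN/m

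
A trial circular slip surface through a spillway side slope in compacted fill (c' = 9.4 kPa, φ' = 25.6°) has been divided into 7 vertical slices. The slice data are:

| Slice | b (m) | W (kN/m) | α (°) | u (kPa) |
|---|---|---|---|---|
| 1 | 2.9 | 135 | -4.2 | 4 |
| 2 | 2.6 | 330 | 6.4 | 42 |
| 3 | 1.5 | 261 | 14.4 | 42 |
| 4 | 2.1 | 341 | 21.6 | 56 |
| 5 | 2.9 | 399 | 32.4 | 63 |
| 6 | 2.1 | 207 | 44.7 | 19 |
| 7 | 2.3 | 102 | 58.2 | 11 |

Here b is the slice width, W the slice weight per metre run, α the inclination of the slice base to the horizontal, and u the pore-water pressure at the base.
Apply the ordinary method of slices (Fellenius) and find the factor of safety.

Ordinary method of slices: FS = Σ[c'·Δl_i + (W_i cosα_i − u_i·Δl_i)·tanφ'] / Σ W_i sinα_i, with Δl_i = b_i / cosα_i.
Slice 1: Δl = 2.9/cos(-4.2°) = 2.908 m; N'_1 = 135·cos(-4.2°) − 4·2.908 = 123.0; c'Δl = 27.33; W sinα = -9.9
Slice 2: Δl = 2.6/cos6.4° = 2.616 m; N'_2 = 330·cos6.4° − 42·2.616 = 218.1; c'Δl = 24.59; W sinα = 36.8
Slice 3: Δl = 1.5/cos14.4° = 1.549 m; N'_3 = 261·cos14.4° − 42·1.549 = 187.8; c'Δl = 14.56; W sinα = 64.9
Slice 4: Δl = 2.1/cos21.6° = 2.259 m; N'_4 = 341·cos21.6° − 56·2.259 = 190.6; c'Δl = 21.23; W sinα = 125.5
Slice 5: Δl = 2.9/cos32.4° = 3.435 m; N'_5 = 399·cos32.4° − 63·3.435 = 120.5; c'Δl = 32.29; W sinα = 213.8
Slice 6: Δl = 2.1/cos44.7° = 2.954 m; N'_6 = 207·cos44.7° − 19·2.954 = 91.0; c'Δl = 27.77; W sinα = 145.6
Slice 7: Δl = 2.3/cos58.2° = 4.365 m; N'_7 = 102·cos58.2° − 11·4.365 = 5.7; c'Δl = 41.03; W sinα = 86.7
Σc'Δl = 188.8 kN/m; ΣN' = 936.6 kN/m; ΣW sinα = 663.4 kN/m
Resisting = 188.8 + 936.6·tan25.6° = 188.8 + 448.8 = 637.6 kN/m
FS = 637.6 / 663.4 = 0.961

FS = 0.96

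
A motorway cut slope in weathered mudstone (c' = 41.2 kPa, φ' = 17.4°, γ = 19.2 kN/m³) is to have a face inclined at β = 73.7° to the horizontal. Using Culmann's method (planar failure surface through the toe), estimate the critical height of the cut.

H_c = 17.66 m

Culmann's analysis gives the critical failure plane at α_cr = (β + φ')/2 = (73.7 + 17.4)/2 = 45.5°, and the critical height
H_c = (4c'/γ) · sinβ cosφ' / [1 − cos(β − φ')]
    = (4·41.2/19.2) · sin73.7°·cos17.4° / [1 − cos(56.3°)]
    = 8.583 · 0.9598·0.9542 / [1 − 0.5548]
    = 8.583 · 0.9159 / 0.4452
    = 17.66 m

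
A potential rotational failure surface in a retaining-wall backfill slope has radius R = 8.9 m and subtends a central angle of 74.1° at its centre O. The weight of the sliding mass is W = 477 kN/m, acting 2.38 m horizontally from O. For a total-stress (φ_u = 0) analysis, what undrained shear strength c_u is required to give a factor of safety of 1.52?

FS = c_u·L_a·R / (W·d), so c_u = FS·W·d / (L_a·R).
Arc length L_a = R·θ = 8.9·(74.1°·π/180) = 8.9·1.2933 = 11.51 m
c_u = 1.52·477·2.38 / (11.51·8.9) = 1725.6 / 102.44 = 16.84 kPa

c_u = 16.8 kPa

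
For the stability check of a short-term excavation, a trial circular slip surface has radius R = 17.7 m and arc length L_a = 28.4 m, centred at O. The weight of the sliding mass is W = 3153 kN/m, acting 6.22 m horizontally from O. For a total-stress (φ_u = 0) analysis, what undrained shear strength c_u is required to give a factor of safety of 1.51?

c_u = 58.9 kPa

FS = c_u·L_a·R / (W·d), so c_u = FS·W·d / (L_a·R).
c_u = 1.51·3153·6.22 / (28.40·17.7) = 29613.6 / 502.68 = 58.91 kPa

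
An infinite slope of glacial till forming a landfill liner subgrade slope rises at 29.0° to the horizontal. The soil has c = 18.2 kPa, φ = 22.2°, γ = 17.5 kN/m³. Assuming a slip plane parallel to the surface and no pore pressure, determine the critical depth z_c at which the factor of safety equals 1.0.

z_c = 9.30 m

Setting FS = 1.00 in FS = [c + γz cos²β tanφ] / [γz sinβ cosβ] and solving for z:
z = c / [γ cosβ (FS·sinβ − cosβ·tanφ)]
  = 18.2 / [17.5·cos29.0°·(1.00·sin29.0° − cos29.0°·tan22.2°)]
  = 18.2 / [17.5·0.8746·(1.00·0.4848 − 0.8746·0.4081)]
  = 18.2 / 1.9574 = 9.298 m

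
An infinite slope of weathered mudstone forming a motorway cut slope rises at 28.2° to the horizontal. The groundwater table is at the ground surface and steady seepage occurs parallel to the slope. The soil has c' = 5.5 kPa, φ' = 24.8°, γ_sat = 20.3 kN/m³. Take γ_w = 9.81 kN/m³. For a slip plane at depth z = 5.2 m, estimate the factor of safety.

FS = 0.57

With seepage parallel to the slope and the water table at the surface, the effective normal stress on the slip plane uses the buoyant unit weight γ' = γ_sat − γ_w while the driving shear stress uses γ_sat:
FS = [c' + γ' z cos²β tanφ'] / [γ_sat z sinβ cosβ]
γ' = 20.3 − 9.81 = 10.49 kN/m³
Numerator = 5.5 + 10.49·5.2·cos²28.2°·tan24.8° = 5.5 + 10.49·5.2·0.7767·0.4621 = 25.076 kPa
Denominator = 20.3·5.2·sin28.2°·cos28.2° = 20.3·5.2·0.4726·0.8813 = 43.962 kPa
FS = 25.076 / 43.962 = 0.570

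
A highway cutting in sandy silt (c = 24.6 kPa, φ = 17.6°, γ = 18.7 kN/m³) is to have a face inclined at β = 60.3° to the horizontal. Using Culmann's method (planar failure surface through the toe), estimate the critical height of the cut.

Culmann's analysis gives the critical failure plane at α_cr = (β + φ)/2 = (60.3 + 17.6)/2 = 39.0°, and the critical height
H_c = (4c/γ) · sinβ cosφ / [1 − cos(β − φ)]
    = (4·24.6/18.7) · sin60.3°·cos17.6° / [1 − cos(42.7°)]
    = 5.262 · 0.8686·0.9532 / [1 − 0.7349]
    = 5.262 · 0.8280 / 0.2651
    = 16.44 m

H_c = 16.44 m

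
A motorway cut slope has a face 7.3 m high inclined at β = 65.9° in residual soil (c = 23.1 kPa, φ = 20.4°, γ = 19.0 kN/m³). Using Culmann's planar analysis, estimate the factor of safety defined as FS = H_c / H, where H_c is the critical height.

H_c = (4c/γ) · sinβ cosφ / [1 − cos(β − φ)]
    = (4·23.1/19.0) · sin65.9°·cos20.4° / [1 − cos45.5°]
    = 4.863 · 0.8556 / 0.2991 = 13.91 m
FS = H_c / H = 13.91 / 7.3 = 1.906

FS = 1.91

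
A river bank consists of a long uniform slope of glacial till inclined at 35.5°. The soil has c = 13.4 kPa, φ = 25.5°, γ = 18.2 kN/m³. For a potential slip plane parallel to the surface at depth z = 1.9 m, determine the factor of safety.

For an infinite slope with a slip plane parallel to the surface (no pore pressure): FS = [c + γz cos²β tanφ] / [γz sinβ cosβ].
γz = 18.2·1.9 = 34.58 kN/m²
Numerator = 13.4 + 34.58·cos²35.5°·tan25.5° = 13.4 + 34.58·0.6628·0.4770 = 24.332 kPa
Denominator = 34.58·sin35.5°·cos35.5° = 34.58·0.5807·0.8141 = 16.348 kPa
FS = 24.332 / 16.348 = 1.488

FS = 1.49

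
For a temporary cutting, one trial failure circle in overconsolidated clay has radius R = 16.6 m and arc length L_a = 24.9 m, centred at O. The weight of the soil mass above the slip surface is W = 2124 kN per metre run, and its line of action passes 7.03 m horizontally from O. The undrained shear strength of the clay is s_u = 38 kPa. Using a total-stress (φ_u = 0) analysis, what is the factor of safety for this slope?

FS = 1.05

Taking moments about the centre O, the resisting moment is provided by the undrained shear strength acting along the arc:
M_R = s_u·L_a·R = 38·24.90·16.6 = 15706.9 kN·m/m
M_D = W·d = 2124·7.03 = 14931.7 kN·m/m
FS = M_R / M_D = 15706.9 / 14931.7 = 1.052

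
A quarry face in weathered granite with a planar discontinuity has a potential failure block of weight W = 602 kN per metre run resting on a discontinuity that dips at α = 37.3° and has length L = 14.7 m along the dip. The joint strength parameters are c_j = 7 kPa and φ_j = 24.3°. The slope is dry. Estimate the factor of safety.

FS = 0.87

Resolving the block weight along and normal to the plane and applying the Mohr–Coulomb strength on the joint:
N' = W cosα = 602·cos37.3° = 478.9 kN/m
Driving force T = W sinα = 602·sin37.3° = 364.8 kN/m
Resisting force R = c_j·L + N'·tanφ_j = 7·14.7 + 478.9·tan24.3° = 102.9 + 216.2 = 319.1 kN/m
FS = R / T = 319.1 / 364.8 = 0.875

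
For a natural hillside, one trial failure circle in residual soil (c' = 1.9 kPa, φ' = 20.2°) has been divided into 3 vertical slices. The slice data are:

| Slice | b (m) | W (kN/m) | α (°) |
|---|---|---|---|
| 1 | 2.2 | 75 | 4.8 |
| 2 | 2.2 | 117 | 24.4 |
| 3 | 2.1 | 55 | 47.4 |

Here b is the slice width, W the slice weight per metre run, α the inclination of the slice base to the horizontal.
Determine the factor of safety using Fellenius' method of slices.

Ordinary method of slices: FS = Σ[c'·Δl_i + (W_i cosα_i)·tanφ'] / Σ W_i sinα_i, with Δl_i = b_i / cosα_i.
Slice 1: Δl = 2.2/cos4.8° = 2.208 m; N'_1 = 75·cos4.8° = 74.7; c'Δl = 4.19; W sinα = 6.3
Slice 2: Δl = 2.2/cos24.4° = 2.416 m; N'_2 = 117·cos24.4° = 106.5; c'Δl = 4.59; W sinα = 48.3
Slice 3: Δl = 2.1/cos47.4° = 3.102 m; N'_3 = 55·cos47.4° = 37.2; c'Δl = 5.89; W sinα = 40.5
Σc'Δl = 14.7 kN/m; ΣN' = 218.5 kN/m; ΣW sinα = 95.1 kN/m
Resisting = 14.7 + 218.5·tan20.2° = 14.7 + 80.4 = 95.1 kN/m
FS = 95.1 / 95.1 = 1.000

FS = 1.00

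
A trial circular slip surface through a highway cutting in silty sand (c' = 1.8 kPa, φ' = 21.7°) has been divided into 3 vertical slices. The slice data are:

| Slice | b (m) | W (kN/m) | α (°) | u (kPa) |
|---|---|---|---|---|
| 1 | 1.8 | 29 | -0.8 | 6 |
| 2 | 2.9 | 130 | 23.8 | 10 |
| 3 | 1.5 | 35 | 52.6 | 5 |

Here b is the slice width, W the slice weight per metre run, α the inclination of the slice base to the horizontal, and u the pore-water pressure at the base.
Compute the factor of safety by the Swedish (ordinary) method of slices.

Ordinary method of slices: FS = Σ[c'·Δl_i + (W_i cosα_i − u_i·Δl_i)·tanφ'] / Σ W_i sinα_i, with Δl_i = b_i / cosα_i.
Slice 1: Δl = 1.8/cos(-0.8°) = 1.800 m; N'_1 = 29·cos(-0.8°) − 6·1.800 = 18.2; c'Δl = 3.24; W sinα = -0.4
Slice 2: Δl = 2.9/cos23.8° = 3.170 m; N'_2 = 130·cos23.8° − 10·3.170 = 87.2; c'Δl = 5.71; W sinα = 52.5
Slice 3: Δl = 1.5/cos52.6° = 2.470 m; N'_3 = 35·cos52.6° − 5·2.470 = 8.9; c'Δl = 4.45; W sinα = 27.8
Σc'Δl = 13.4 kN/m; ΣN' = 114.4 kN/m; ΣW sinα = 79.9 kN/m
Resisting = 13.4 + 114.4·tan21.7° = 13.4 + 45.5 = 58.9 kN/m
FS = 58.9 / 79.9 = 0.738

FS = 0.74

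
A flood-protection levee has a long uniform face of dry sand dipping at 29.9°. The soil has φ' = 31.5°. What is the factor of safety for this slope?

FS = 1.07

For a dry cohesionless infinite slope the factor of safety is FS = tanφ' / tanβ.
FS = tan31.5° / tan29.9° = 0.6128 / 0.5750 = 1.066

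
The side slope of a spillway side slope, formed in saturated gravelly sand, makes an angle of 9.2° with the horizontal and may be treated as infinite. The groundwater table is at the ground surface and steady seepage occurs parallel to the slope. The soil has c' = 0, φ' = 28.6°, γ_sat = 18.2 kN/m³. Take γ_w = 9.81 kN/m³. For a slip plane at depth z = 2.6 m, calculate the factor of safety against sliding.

With seepage parallel to the slope and the water table at the surface, the effective normal stress on the slip plane uses the buoyant unit weight γ' = γ_sat − γ_w while the driving shear stress uses γ_sat:
FS = [c' + γ' z cos²β tanφ'] / [γ_sat z sinβ cosβ]
(For c' = 0 this reduces to FS = (γ'/γ_sat)·tanφ'/tanβ.)
γ' = 18.2 − 9.81 = 8.39 kN/m³
Numerator = 0.0 + 8.39·2.6·cos²9.2°·tan28.6° = 0.0 + 8.39·2.6·0.9744·0.5452 = 11.589 kPa
Denominator = 18.2·2.6·sin9.2°·cos9.2° = 18.2·2.6·0.1599·0.9871 = 7.468 kPa
FS = 11.589 / 7.468 = 1.552

FS = 1.55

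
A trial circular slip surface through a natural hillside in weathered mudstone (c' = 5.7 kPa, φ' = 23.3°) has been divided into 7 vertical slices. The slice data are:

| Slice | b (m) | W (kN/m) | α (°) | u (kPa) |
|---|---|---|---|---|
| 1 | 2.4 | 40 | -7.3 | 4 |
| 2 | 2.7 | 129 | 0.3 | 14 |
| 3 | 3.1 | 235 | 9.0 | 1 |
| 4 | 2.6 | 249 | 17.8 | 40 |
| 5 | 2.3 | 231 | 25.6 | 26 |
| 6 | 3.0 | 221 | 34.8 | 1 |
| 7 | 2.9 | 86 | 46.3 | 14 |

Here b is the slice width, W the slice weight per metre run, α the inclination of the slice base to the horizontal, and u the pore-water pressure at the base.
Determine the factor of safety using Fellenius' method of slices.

FS = 1.17

Ordinary method of slices: FS = Σ[c'·Δl_i + (W_i cosα_i − u_i·Δl_i)·tanφ'] / Σ W_i sinα_i, with Δl_i = b_i / cosα_i.
Slice 1: Δl = 2.4/cos(-7.3°) = 2.420 m; N'_1 = 40·cos(-7.3°) − 4·2.420 = 30.0; c'Δl = 13.79; W sinα = -5.1
Slice 2: Δl = 2.7/cos0.3° = 2.700 m; N'_2 = 129·cos0.3° − 14·2.700 = 91.2; c'Δl = 15.39; W sinα = 0.7
Slice 3: Δl = 3.1/cos9.0° = 3.139 m; N'_3 = 235·cos9.0° − 1·3.139 = 229.0; c'Δl = 17.89; W sinα = 36.8
Slice 4: Δl = 2.6/cos17.8° = 2.731 m; N'_4 = 249·cos17.8° − 40·2.731 = 127.9; c'Δl = 15.57; W sinα = 76.1
Slice 5: Δl = 2.3/cos25.6° = 2.550 m; N'_5 = 231·cos25.6° − 26·2.550 = 142.0; c'Δl = 14.54; W sinα = 99.8
Slice 6: Δl = 3.0/cos34.8° = 3.653 m; N'_6 = 221·cos34.8° − 1·3.653 = 177.8; c'Δl = 20.82; W sinα = 126.1
Slice 7: Δl = 2.9/cos46.3° = 4.198 m; N'_7 = 86·cos46.3° − 14·4.198 = 0.7; c'Δl = 23.93; W sinα = 62.2
Σc'Δl = 121.9 kN/m; ΣN' = 798.5 kN/m; ΣW sinα = 396.6 kN/m
Resisting = 121.9 + 798.5·tan23.3° = 121.9 + 343.9 = 465.8 kN/m
FS = 465.8 / 396.6 = 1.175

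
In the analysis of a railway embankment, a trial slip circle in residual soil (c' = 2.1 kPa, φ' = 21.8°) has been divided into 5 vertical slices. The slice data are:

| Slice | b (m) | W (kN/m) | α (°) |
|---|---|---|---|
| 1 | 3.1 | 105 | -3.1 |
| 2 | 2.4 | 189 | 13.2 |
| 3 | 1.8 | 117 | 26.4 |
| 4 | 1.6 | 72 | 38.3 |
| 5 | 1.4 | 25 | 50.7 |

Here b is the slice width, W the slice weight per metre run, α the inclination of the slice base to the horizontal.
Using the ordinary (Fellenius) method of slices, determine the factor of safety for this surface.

Ordinary method of slices: FS = Σ[c'·Δl_i + (W_i cosα_i)·tanφ'] / Σ W_i sinα_i, with Δl_i = b_i / cosα_i.
Slice 1: Δl = 3.1/cos(-3.1°) = 3.105 m; N'_1 = 105·cos(-3.1°) = 104.8; c'Δl = 6.52; W sinα = -5.7
Slice 2: Δl = 2.4/cos13.2° = 2.465 m; N'_2 = 189·cos13.2° = 184.0; c'Δl = 5.18; W sinα = 43.2
Slice 3: Δl = 1.8/cos26.4° = 2.010 m; N'_3 = 117·cos26.4° = 104.8; c'Δl = 4.22; W sinα = 52.0
Slice 4: Δl = 1.6/cos38.3° = 2.039 m; N'_4 = 72·cos38.3° = 56.5; c'Δl = 4.28; W sinα = 44.6
Slice 5: Δl = 1.4/cos50.7° = 2.210 m; N'_5 = 25·cos50.7° = 15.8; c'Δl = 4.64; W sinα = 19.3
Σc'Δl = 24.8 kN/m; ΣN' = 466.0 kN/m; ΣW sinα = 153.5 kN/m
Resisting = 24.8 + 466.0·tan21.8° = 24.8 + 186.4 = 211.2 kN/m
FS = 211.2 / 153.5 = 1.376

FS = 1.38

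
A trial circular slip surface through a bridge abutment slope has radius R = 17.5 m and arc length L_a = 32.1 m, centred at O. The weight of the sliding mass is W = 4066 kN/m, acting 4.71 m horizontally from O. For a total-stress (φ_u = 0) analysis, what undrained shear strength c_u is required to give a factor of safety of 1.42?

FS = c_u·L_a·R / (W·d), so c_u = FS·W·d / (L_a·R).
c_u = 1.42·4066·4.71 / (32.10·17.5) = 27194.2 / 561.75 = 48.41 kPa

c_u = 48.4 kPa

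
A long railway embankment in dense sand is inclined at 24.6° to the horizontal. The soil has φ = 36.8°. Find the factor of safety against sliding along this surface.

For a dry cohesionless infinite slope the factor of safety is FS = tanφ / tanβ.
FS = tan36.8° / tan24.6° = 0.7481 / 0.4578 = 1.634

FS = 1.63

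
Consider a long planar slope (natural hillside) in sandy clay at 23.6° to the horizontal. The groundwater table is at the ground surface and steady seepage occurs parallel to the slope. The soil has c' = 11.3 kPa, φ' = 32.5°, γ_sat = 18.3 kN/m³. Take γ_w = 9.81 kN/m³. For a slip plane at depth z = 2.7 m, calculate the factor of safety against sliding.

FS = 1.30

With seepage parallel to the slope and the water table at the surface, the effective normal stress on the slip plane uses the buoyant unit weight γ' = γ_sat − γ_w while the driving shear stress uses γ_sat:
FS = [c' + γ' z cos²β tanφ'] / [γ_sat z sinβ cosβ]
γ' = 18.3 − 9.81 = 8.49 kN/m³
Numerator = 11.3 + 8.49·2.7·cos²23.6°·tan32.5° = 11.3 + 8.49·2.7·0.8397·0.6371 = 23.563 kPa
Denominator = 18.3·2.7·sin23.6°·cos23.6° = 18.3·2.7·0.4003·0.9164 = 18.127 kPa
FS = 23.563 / 18.127 = 1.300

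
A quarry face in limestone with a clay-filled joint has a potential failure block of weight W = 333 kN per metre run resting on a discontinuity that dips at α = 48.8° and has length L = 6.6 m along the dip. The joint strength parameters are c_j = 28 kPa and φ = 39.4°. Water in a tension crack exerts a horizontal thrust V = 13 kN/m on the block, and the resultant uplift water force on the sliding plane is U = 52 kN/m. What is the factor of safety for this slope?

FS = 1.21

Resolving the block weight along and normal to the plane and applying the Mohr–Coulomb strength on the joint:
N' = W cosα − U − V sinα = 333·cos48.8° − 52 − 13·sin48.8° = 157.6 kN/m
Driving force T = W sinα + V cosα = 333·sin48.8° + 13·cos48.8° = 259.1 kN/m
Resisting force R = c_j·L + N'·tanφ = 28·6.6 + 157.6·tan39.4° = 184.8 + 129.4 = 314.2 kN/m
FS = R / T = 314.2 / 259.1 = 1.213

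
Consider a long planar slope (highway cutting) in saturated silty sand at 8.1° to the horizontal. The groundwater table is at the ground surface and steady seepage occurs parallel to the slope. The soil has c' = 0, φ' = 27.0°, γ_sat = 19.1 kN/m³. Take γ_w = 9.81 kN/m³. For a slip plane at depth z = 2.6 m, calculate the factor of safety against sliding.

With seepage parallel to the slope and the water table at the surface, the effective normal stress on the slip plane uses the buoyant unit weight γ' = γ_sat − γ_w while the driving shear stress uses γ_sat:
FS = [c' + γ' z cos²β tanφ'] / [γ_sat z sinβ cosβ]
(For c' = 0 this reduces to FS = (γ'/γ_sat)·tanφ'/tanβ.)
γ' = 19.1 − 9.81 = 9.29 kN/m³
Numerator = 0.0 + 9.29·2.6·cos²8.1°·tan27.0° = 0.0 + 9.29·2.6·0.9801·0.5095 = 12.063 kPa
Denominator = 19.1·2.6·sin8.1°·cos8.1° = 19.1·2.6·0.1409·0.9900 = 6.927 kPa
FS = 12.063 / 6.927 = 1.741

FS = 1.74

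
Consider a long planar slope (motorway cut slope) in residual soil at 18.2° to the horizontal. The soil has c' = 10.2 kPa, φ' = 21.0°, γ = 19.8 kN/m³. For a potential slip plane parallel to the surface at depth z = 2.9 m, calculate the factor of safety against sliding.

For an infinite slope with a slip plane parallel to the surface (no pore pressure): FS = [c' + γz cos²β tanφ'] / [γz sinβ cosβ].
γz = 19.8·2.9 = 57.42 kN/m²
Numerator = 10.2 + 57.42·cos²18.2°·tan21.0° = 10.2 + 57.42·0.9024·0.3839 = 30.091 kPa
Denominator = 57.42·sin18.2°·cos18.2° = 57.42·0.3123·0.9500 = 17.037 kPa
FS = 30.091 / 17.037 = 1.766

FS = 1.77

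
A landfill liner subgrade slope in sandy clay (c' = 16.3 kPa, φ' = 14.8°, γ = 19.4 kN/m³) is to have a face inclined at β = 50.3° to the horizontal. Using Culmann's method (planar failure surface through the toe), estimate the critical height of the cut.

H_c = 13.45 m

Culmann's analysis gives the critical failure plane at α_cr = (β + φ')/2 = (50.3 + 14.8)/2 = 32.5°, and the critical height
H_c = (4c'/γ) · sinβ cosφ' / [1 − cos(β − φ')]
    = (4·16.3/19.4) · sin50.3°·cos14.8° / [1 − cos(35.5°)]
    = 3.361 · 0.7694·0.9668 / [1 − 0.8141]
    = 3.361 · 0.7439 / 0.1859
    = 13.45 m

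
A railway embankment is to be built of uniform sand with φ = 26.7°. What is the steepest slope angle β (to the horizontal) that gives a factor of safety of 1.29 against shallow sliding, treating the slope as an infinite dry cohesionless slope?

β = 21.3°

For an infinite dry cohesionless slope FS = tanφ/tanβ, so tanβ = tanφ / FS.
tanβ = tan26.7° / 1.29 = 0.5029 / 1.29 = 0.3899
β = arctan(0.3899) = 21.30°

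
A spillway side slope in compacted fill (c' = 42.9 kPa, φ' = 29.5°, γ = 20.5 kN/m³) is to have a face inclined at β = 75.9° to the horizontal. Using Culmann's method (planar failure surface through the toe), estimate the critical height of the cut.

H_c = 22.77 m

Culmann's analysis gives the critical failure plane at α_cr = (β + φ')/2 = (75.9 + 29.5)/2 = 52.7°, and the critical height
H_c = (4c'/γ) · sinβ cosφ' / [1 − cos(β − φ')]
    = (4·42.9/20.5) · sin75.9°·cos29.5° / [1 − cos(46.4°)]
    = 8.371 · 0.9699·0.8704 / [1 − 0.6896]
    = 8.371 · 0.8441 / 0.3104
    = 22.77 m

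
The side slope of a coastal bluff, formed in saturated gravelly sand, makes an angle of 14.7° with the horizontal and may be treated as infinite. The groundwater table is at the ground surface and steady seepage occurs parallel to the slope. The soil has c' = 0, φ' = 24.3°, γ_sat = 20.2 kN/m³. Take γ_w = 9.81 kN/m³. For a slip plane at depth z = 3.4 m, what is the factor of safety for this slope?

FS = 0.89

With seepage parallel to the slope and the water table at the surface, the effective normal stress on the slip plane uses the buoyant unit weight γ' = γ_sat − γ_w while the driving shear stress uses γ_sat:
FS = [c' + γ' z cos²β tanφ'] / [γ_sat z sinβ cosβ]
(For c' = 0 this reduces to FS = (γ'/γ_sat)·tanφ'/tanβ.)
γ' = 20.2 − 9.81 = 10.39 kN/m³
Numerator = 0.0 + 10.39·3.4·cos²14.7°·tan24.3° = 0.0 + 10.39·3.4·0.9356·0.4515 = 14.923 kPa
Denominator = 20.2·3.4·sin14.7°·cos14.7° = 20.2·3.4·0.2538·0.9673 = 16.858 kPa
FS = 14.923 / 16.858 = 0.885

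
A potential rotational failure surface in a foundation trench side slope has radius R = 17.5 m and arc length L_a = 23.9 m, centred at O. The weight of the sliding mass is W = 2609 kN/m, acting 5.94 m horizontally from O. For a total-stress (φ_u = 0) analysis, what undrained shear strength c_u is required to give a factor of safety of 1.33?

FS = c_u·L_a·R / (W·d), so c_u = FS·W·d / (L_a·R).
c_u = 1.33·2609·5.94 / (23.90·17.5) = 20611.6 / 418.25 = 49.28 kPa

c_u = 49.3 kPa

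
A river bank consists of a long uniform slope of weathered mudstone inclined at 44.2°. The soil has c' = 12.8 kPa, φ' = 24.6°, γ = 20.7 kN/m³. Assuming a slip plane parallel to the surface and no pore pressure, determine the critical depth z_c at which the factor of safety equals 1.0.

z_c = 2.34 m

Setting FS = 1.00 in FS = [c' + γz cos²β tanφ'] / [γz sinβ cosβ] and solving for z:
z = c' / [γ cosβ (FS·sinβ − cosβ·tanφ')]
  = 12.8 / [20.7·cos44.2°·(1.00·sin44.2° − cos44.2°·tan24.6°)]
  = 12.8 / [20.7·0.7169·(1.00·0.6972 − 0.7169·0.4578)]
  = 12.8 / 5.4751 = 2.338 m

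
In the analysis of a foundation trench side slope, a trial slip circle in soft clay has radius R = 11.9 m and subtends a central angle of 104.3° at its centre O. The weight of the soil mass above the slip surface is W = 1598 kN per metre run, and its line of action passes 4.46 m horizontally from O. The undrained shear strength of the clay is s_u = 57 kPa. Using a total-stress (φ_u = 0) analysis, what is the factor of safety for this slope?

Taking moments about the centre O, the resisting moment is provided by the undrained shear strength acting along the arc:
Arc length L_a = R·θ = 11.9·(104.3°·π/180) = 11.9·1.8204 = 21.66 m
M_R = s_u·L_a·R = 57·21.66·11.9 = 14693.7 kN·m/m
M_D = W·d = 1598·4.46 = 7127.1 kN·m/m
FS = M_R / M_D = 14693.7 / 7127.1 = 2.062

FS = 2.06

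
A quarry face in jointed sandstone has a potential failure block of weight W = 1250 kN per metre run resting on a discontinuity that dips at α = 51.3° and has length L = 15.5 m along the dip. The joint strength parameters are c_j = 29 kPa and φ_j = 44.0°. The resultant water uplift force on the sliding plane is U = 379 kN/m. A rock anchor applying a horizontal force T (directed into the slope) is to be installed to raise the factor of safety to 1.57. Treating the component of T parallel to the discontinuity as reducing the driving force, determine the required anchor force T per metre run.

T = 400 kN/m

Resolving forces along and normal to the sliding plane, with the horizontal anchor force T adding T·sinα to the effective normal force and T·cosα acting up the plane against the driving force:
FS = [c_jL + (W cosα − U + T sinα) tanφ_j] / [W sinα − T cosα]
Without the anchor: N' = 402.6 kN/m, driving T_d = 975.5 kN/m, resisting R = 29·15.5 + 402.6·tan44.0° = 838.2 kN/m, FS = 0.86.
Setting FS = 1.57 and solving for T:
1.57·(975.5 − T cos51.3°) = 838.2 + T sin51.3°·tan44.0°
T·(sin51.3°·tan44.0° + 1.57·cos51.3°) = 1.57·975.5 − 838.2
T·(0.7804·0.9657 + 1.57·0.6252) = 1531.6 − 838.2 = 693.4
T·1.7353 = 693.4
T = 399.6 kN/m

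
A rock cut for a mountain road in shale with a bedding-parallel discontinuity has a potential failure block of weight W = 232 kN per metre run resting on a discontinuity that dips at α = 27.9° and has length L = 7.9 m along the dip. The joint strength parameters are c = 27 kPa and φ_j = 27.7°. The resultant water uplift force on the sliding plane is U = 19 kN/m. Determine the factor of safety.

Resolving the block weight along and normal to the plane and applying the Mohr–Coulomb strength on the joint:
N' = W cosα − U = 232·cos27.9° − 19 = 186.0 kN/m
Driving force T = W sinα = 232·sin27.9° = 108.6 kN/m
Resisting force R = c·L + N'·tanφ_j = 27·7.9 + 186.0·tan27.7° = 213.3 + 97.7 = 311.0 kN/m
FS = R / T = 311.0 / 108.6 = 2.865

FS = 2.86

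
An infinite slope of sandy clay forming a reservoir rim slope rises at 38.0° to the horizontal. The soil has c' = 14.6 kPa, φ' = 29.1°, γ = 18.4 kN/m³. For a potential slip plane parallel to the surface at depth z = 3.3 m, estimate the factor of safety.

FS = 1.21

For an infinite slope with a slip plane parallel to the surface (no pore pressure): FS = [c' + γz cos²β tanφ'] / [γz sinβ cosβ].
γz = 18.4·3.3 = 60.72 kN/m²
Numerator = 14.6 + 60.72·cos²38.0°·tan29.1° = 14.6 + 60.72·0.6210·0.5566 = 35.586 kPa
Denominator = 60.72·sin38.0°·cos38.0° = 60.72·0.6157·0.7880 = 29.458 kPa
FS = 35.586 / 29.458 = 1.208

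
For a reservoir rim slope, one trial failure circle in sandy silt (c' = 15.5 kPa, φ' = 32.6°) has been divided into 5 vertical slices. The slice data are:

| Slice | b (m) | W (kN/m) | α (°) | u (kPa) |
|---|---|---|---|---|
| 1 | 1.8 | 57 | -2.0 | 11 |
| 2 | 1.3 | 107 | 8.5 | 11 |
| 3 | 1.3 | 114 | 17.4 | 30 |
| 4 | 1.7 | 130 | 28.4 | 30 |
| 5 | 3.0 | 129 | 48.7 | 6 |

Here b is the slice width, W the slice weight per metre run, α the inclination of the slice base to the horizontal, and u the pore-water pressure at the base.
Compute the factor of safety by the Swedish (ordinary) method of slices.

Ordinary method of slices: FS = Σ[c'·Δl_i + (W_i cosα_i − u_i·Δl_i)·tanφ'] / Σ W_i sinα_i, with Δl_i = b_i / cosα_i.
Slice 1: Δl = 1.8/cos(-2.0°) = 1.801 m; N'_1 = 57·cos(-2.0°) − 11·1.801 = 37.2; c'Δl = 27.92; W sinα = -2.0
Slice 2: Δl = 1.3/cos8.5° = 1.314 m; N'_2 = 107·cos8.5° − 11·1.314 = 91.4; c'Δl = 20.37; W sinα = 15.8
Slice 3: Δl = 1.3/cos17.4° = 1.362 m; N'_3 = 114·cos17.4° − 30·1.362 = 67.9; c'Δl = 21.12; W sinα = 34.1
Slice 4: Δl = 1.7/cos28.4° = 1.933 m; N'_4 = 130·cos28.4° − 30·1.933 = 56.4; c'Δl = 29.96; W sinα = 61.8
Slice 5: Δl = 3.0/cos48.7° = 4.545 m; N'_5 = 129·cos48.7° − 6·4.545 = 57.9; c'Δl = 70.45; W sinα = 96.9
Σc'Δl = 169.8 kN/m; ΣN' = 310.7 kN/m; ΣW sinα = 206.7 kN/m
Resisting = 169.8 + 310.7·tan32.6° = 169.8 + 198.7 = 368.5 kN/m
FS = 368.5 / 206.7 = 1.783

FS = 1.78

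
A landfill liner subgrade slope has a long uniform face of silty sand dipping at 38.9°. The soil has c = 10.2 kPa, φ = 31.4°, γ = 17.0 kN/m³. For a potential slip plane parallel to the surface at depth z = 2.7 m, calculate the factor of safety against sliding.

FS = 1.21

For an infinite slope with a slip plane parallel to the surface (no pore pressure): FS = [c + γz cos²β tanφ] / [γz sinβ cosβ].
γz = 17.0·2.7 = 45.90 kN/m²
Numerator = 10.2 + 45.90·cos²38.9°·tan31.4° = 10.2 + 45.90·0.6057·0.6104 = 27.169 kPa
Denominator = 45.90·sin38.9°·cos38.9° = 45.90·0.6280·0.7782 = 22.432 kPa
FS = 27.169 / 22.432 = 1.211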